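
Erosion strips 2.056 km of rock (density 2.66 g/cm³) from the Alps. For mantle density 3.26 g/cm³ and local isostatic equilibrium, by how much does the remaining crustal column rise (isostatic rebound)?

Unloading: uplift u = e ρ_c/ρ_m = 2.056 km × 2.66/3.26 = 1.68 km.

1.68 km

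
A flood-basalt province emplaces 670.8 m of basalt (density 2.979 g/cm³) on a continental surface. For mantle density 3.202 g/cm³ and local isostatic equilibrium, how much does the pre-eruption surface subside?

624 m

Subaerial loading: s = t ρ_load / ρ_m.
s = 670.8 m × 2.979/3.202 = 624 m.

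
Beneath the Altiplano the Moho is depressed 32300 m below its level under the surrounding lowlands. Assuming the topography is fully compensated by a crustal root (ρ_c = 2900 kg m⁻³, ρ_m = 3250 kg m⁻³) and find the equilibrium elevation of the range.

3900 m

By Archimedes' principle applied to the lithosphere: ρ_c h = (ρ_m − ρ_c) r.
h = r (ρ_m − ρ_c) / ρ_c = 32300 m × (3250 − 2900) / 2900 = 3900 m.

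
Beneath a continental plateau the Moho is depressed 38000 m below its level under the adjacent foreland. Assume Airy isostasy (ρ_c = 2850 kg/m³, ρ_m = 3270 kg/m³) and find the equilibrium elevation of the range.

5600 m

For local isostatic compensation: ρ_c h = (ρ_m − ρ_c) r.
h = r (ρ_m − ρ_c) / ρ_c = 38000 m × (3270 − 2850) / 2850 = 5600 m.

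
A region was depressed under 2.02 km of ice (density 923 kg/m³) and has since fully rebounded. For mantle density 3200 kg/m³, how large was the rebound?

Removing the load lets mantle flow back in; uplift u satisfies ρ_ice t = ρ_m u.
u = t ρ_ice/ρ_m = 2.02 km × 923/3200 = 0.583 km.

0.583 km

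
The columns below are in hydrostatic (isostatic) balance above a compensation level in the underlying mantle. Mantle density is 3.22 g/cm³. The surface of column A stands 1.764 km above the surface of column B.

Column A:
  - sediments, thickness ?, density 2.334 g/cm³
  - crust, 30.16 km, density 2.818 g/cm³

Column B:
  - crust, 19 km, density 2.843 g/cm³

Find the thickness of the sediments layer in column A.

0.811 km

Take the compensation level at the base of the deeper column (depth z_c below the surface of column A) and equate Σ ρ_i t_i down to z_c; mantle fills any gap and the z_c terms cancel.
Column A: x×2.334 + 30.16×2.818 + (z_c − 30.16 − x)×3.22
Column B: 1.764×0 + 19×2.843 + (z_c − 1.764 − 19)×3.22
The z_c×3.22 term appears on both sides and cancels. Collect the known terms of each column as K = Σ(ρt)_known − 3.22 × (depth of known layers): K_A = 84.99088 − 3.22×30.16 = −12.12432; K_B = 54.017 − 3.22×(1.764 + 19) = −12.84308.
Balance: K_A − x×(3.22 − 2.334) = K_B, so x = (K_A − K_B)/(3.22 − 2.334) = 0.71876/0.886 = 0.811 km.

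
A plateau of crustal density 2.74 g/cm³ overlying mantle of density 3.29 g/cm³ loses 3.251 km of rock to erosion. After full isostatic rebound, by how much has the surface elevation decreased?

Rebound u = e ρ_c/ρ_m = 3.251 km × 2.74/3.29 = 2.708 km.
Net surface drop = e − u = 3.251 km − 2.708 km = e (ρ_m − ρ_c)/ρ_m = 0.543 km.

0.543 km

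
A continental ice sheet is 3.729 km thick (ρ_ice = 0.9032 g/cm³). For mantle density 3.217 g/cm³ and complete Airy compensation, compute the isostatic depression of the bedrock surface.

By Archimedes' principle applied to the lithosphere: the ice load ρ_ice t is balanced by mantle displaced below, ρ_m s.
s = t ρ_ice / ρ_m = 3.729 km × 0.9032/3.217 = 1.05 km.

1.05 km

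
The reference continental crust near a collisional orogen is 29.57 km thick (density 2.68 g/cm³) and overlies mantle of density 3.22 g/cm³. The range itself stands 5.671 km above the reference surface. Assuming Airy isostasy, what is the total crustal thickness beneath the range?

63.4 km

Root depth r = h ρ_c / (ρ_m − ρ_c) = 5.671 km × 2.68 / 0.54 = 28.14 km.
Total thickness = T + h + r = 29.57 km + 5.671 km + 28.14 km = 63.4 km.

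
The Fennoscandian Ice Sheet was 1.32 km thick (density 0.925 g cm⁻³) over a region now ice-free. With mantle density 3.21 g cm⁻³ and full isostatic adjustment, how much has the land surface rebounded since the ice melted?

Removing the load lets mantle flow back in; uplift u satisfies ρ_ice t = ρ_m u.
u = t ρ_ice/ρ_m = 1.32 km × 0.925/3.21 = 0.38 km.

0.38 km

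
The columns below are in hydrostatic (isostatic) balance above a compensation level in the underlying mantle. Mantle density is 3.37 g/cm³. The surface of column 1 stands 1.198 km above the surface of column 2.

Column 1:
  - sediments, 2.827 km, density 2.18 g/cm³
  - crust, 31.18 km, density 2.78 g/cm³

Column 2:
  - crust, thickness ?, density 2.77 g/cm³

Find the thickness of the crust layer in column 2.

29.5 km

Take the compensation level at the base of the deeper column (depth z_c below the surface of column 1) and equate Σ ρ_i t_i down to z_c; mantle fills any gap and the z_c terms cancel.
Column 1: 2.827×2.18 + 31.18×2.78 + (z_c − 34.007)×3.37
Column 2: 1.198×0 + x×2.77 + (z_c − 1.198 − 0 − x)×3.37
The z_c×3.37 term appears on both sides and cancels. Collect the known terms of each column as K = Σ(ρt)_known − 3.37 × (depth of known layers): K_1 = 92.84326 − 3.37×34.007 = −21.76033; K_2 = 0 − 3.37×(1.198 + 0) = −4.03726.
Balance: K_1 = K_2 − x×(3.37 − 2.77), so x = (K_2 − K_1)/(3.37 − 2.77) = 17.7231/0.6 = 29.5 km.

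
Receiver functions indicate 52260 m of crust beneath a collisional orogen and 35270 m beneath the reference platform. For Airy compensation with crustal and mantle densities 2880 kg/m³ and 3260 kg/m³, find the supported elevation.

1980 m

Excess crust Δ = 52260 m − 35270 m = 16990 m, split between elevation h and root r with h + r = Δ.
Airy balance ρ_c h = (ρ_m − ρ_c) r gives r = h ρ_c/(ρ_m − ρ_c), so h (1 + ρ_c/(ρ_m − ρ_c)) = Δ, i.e. h = Δ (ρ_m − ρ_c)/ρ_m.
h = 16990 m × 380/3260 = 1980 m.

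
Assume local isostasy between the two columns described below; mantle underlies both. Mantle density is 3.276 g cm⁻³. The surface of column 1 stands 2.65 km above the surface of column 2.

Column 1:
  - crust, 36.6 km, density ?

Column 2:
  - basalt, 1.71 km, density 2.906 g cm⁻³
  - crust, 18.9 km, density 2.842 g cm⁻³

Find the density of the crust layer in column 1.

2.8 g cm⁻³

Take the compensation level at the base of the deeper column (depth z_c below the surface of column 1) and equate Σ ρ_i t_i down to z_c; mantle fills any gap and the z_c terms cancel.
Column 1: 36.6×ρ + (z_c − 36.6)×3.276
Column 2: 2.65×0 + 1.71×2.906 + 18.9×2.842 + (z_c − 2.65 − 20.61)×3.276
The z_c×3.276 term appears on both sides and cancels. Collect the known terms of each column as K = Σ(ρt)_known − 3.276 × (depth of known layers): K_1 = 0 − 3.276×36.6 = −119.9016; K_2 = 58.68306 − 3.276×(2.65 + 20.61) = −17.5167.
Balance: K_1 + 36.6×ρ = K_2, so ρ = (K_2 − K_1)/36.6 = 102.385/36.6 = 2.8 g cm⁻³.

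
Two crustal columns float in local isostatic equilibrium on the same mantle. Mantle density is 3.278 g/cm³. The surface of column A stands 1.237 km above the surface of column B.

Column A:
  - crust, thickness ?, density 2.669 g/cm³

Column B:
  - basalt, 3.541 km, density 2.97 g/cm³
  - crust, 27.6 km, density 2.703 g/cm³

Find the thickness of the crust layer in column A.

Take the compensation level at the base of the deeper column (depth z_c below the surface of column A) and equate Σ ρ_i t_i down to z_c; mantle fills any gap and the z_c terms cancel.
Column A: x×2.669 + (z_c − 0 − x)×3.278
Column B: 1.237×0 + 3.541×2.97 + 27.6×2.703 + (z_c − 1.237 − 31.141)×3.278
The z_c×3.278 term appears on both sides and cancels. Collect the known terms of each column as K = Σ(ρt)_known − 3.278 × (depth of known layers): K_A = 0 − 3.278×0 = 0; K_B = 85.11957 − 3.278×(1.237 + 31.141) = −21.015514.
Balance: K_A − x×(3.278 − 2.669) = K_B, so x = (K_A − K_B)/(3.278 − 2.669) = 21.0155/0.609 = 34.5 km.

34.5 km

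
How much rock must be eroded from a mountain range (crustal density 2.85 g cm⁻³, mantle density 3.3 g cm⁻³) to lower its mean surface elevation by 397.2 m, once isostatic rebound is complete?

Net drop Δ = e − u = e − e ρ_c/ρ_m = e (ρ_m − ρ_c)/ρ_m.
e = Δ ρ_m/(ρ_m − ρ_c) = 397.2 m × 3.3/0.45 = 2910 m.

2910 m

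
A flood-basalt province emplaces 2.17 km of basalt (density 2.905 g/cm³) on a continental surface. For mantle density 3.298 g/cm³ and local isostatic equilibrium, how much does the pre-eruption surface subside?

1.91 km

Subaerial loading: s = t ρ_load / ρ_m.
s = 2.17 km × 2.905/3.298 = 1.91 km.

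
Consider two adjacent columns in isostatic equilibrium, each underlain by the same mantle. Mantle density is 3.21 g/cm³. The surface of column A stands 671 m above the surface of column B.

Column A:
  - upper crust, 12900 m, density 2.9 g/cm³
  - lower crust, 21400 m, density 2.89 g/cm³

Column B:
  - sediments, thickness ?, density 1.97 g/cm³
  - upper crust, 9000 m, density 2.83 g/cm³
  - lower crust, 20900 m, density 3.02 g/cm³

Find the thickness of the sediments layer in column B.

1050 m

Take the compensation level at the base of the deeper column (depth z_c below the surface of column A) and equate Σ ρ_i t_i down to z_c; mantle fills any gap and the z_c terms cancel.
Column A: 12900×2.9 + 21400×2.89 + (z_c − 34300)×3.21
Column B: 671×0 + x×1.97 + 9000×2.83 + 20900×3.02 + (z_c − 671 − 29900 − x)×3.21
The z_c×3.21 term appears on both sides and cancels. Collect the known terms of each column as K = Σ(ρt)_known − 3.21 × (depth of known layers): K_A = 99256 − 3.21×34300 = −10847; K_B = 88588 − 3.21×(671 + 29900) = −9544.91.
Balance: K_A = K_B − x×(3.21 − 1.97), so x = (K_B − K_A)/(3.21 − 1.97) = 1302.09/1.24 = 1050 m.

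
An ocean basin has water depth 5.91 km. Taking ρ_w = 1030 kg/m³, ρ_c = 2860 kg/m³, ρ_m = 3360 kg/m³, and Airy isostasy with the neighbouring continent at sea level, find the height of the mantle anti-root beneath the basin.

Equating mass per unit area of the two columns: replacing crust with seawater at the top is compensated by replacing crust with mantle at the base: d (ρ_c − ρ_w) = a (ρ_m − ρ_c).
a = d (ρ_c − ρ_w)/(ρ_m − ρ_c) = 5.91 km × 1830/500 = 21.6 km.

21.6 km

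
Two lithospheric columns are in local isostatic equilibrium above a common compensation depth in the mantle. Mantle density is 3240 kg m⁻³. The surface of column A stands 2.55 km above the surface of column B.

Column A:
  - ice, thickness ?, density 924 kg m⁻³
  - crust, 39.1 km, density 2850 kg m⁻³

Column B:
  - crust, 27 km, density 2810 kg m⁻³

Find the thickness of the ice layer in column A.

2 km

Take the compensation level at the base of the deeper column (depth z_c below the surface of column A) and equate Σ ρ_i t_i down to z_c; mantle fills any gap and the z_c terms cancel.
Column A: x×924 + 39.1×2850 + (z_c − 39.1 − x)×3240
Column B: 2.55×0 + 27×2810 + (z_c − 2.55 − 27)×3240
The z_c×3240 term appears on both sides and cancels. Collect the known terms of each column as K = Σ(ρt)_known − 3240 × (depth of known layers): K_A = 111435 − 3240×39.1 = −15249; K_B = 75870 − 3240×(2.55 + 27) = −19872.
Balance: K_A − x×(3240 − 924) = K_B, so x = (K_A − K_B)/(3240 − 924) = 4623/2316 = 2 km.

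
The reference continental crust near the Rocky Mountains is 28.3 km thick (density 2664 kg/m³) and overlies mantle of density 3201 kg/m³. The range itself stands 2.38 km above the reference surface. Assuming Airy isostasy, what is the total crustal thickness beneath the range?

Root depth r = h ρ_c / (ρ_m − ρ_c) = 2.38 km × 2664 / 537 = 11.81 km.
Total thickness = T + h + r = 28.3 km + 2.38 km + 11.81 km = 42.5 km.

42.5 km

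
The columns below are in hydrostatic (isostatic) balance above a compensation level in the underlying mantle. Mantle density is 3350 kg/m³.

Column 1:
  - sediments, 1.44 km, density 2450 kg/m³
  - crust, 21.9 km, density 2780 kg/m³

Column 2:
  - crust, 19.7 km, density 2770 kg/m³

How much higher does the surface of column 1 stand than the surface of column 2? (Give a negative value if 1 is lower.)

For any compensation level in the mantle, the mantle terms cancel and isostasy reduces to e = (Σt_1 − Σt_2) − (Σ(ρt)_1 − Σ(ρt)_2) / ρ_m.
Σt_1 = 23.34 km; Σt_2 = 19.7 km; Σ(ρt)_1 = 64410; Σ(ρt)_2 = 54569 (in km·kg/m³).
e = (23.34 − 19.7) − (64410 − 54569) / 3350 = 0.702 km.

0.702 km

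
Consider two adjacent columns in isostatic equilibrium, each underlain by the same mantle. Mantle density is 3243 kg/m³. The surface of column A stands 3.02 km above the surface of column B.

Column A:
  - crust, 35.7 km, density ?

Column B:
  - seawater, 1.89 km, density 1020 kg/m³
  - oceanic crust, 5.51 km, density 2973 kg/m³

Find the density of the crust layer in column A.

Take the compensation level at the base of the deeper column (depth z_c below the surface of column A) and equate Σ ρ_i t_i down to z_c; mantle fills any gap and the z_c terms cancel.
Column A: 35.7×ρ + (z_c − 35.7)×3243
Column B: 3.02×0 + 1.89×1020 + 5.51×2973 + (z_c − 3.02 − 7.4)×3243
The z_c×3243 term appears on both sides and cancels. Collect the known terms of each column as K = Σ(ρt)_known − 3243 × (depth of known layers): K_A = 0 − 3243×35.7 = −115775.1; K_B = 18309.03 − 3243×(3.02 + 7.4) = −15483.03.
Balance: K_A + 35.7×ρ = K_B, so ρ = (K_B − K_A)/35.7 = 100292/35.7 = 2810 kg/m³.

2810 kg/m³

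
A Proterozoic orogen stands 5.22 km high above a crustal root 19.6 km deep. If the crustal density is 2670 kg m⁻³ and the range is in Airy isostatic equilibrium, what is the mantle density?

Airy balance: ρ_c h = (ρ_m − ρ_c) r → ρ_m = ρ_c (1 + h/r).
ρ_m = 2670 × (1 + 5.22 km/19.6 km) = 3380 kg m⁻³.

3380 kg m⁻³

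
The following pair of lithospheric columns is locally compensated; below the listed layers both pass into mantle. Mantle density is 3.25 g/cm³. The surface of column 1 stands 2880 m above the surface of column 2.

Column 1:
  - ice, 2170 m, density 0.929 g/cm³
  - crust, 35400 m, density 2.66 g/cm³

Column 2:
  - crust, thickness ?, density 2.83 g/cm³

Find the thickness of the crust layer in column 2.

39400 m

Take the compensation level at the base of the deeper column (depth z_c below the surface of column 1) and equate Σ ρ_i t_i down to z_c; mantle fills any gap and the z_c terms cancel.
Column 1: 2170×0.929 + 35400×2.66 + (z_c − 37570)×3.25
Column 2: 2880×0 + x×2.83 + (z_c − 2880 − 0 − x)×3.25
The z_c×3.25 term appears on both sides and cancels. Collect the known terms of each column as K = Σ(ρt)_known − 3.25 × (depth of known layers): K_1 = 96179.93 − 3.25×37570 = −25922.57; K_2 = 0 − 3.25×(2880 + 0) = −9360.
Balance: K_1 = K_2 − x×(3.25 − 2.83), so x = (K_2 − K_1)/(3.25 − 2.83) = 16562.6/0.42 = 39400 m.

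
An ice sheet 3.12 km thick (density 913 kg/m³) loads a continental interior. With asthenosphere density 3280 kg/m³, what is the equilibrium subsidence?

0.868 km

Equating mass per unit area of the two columns: the ice load ρ_ice t is balanced by mantle displaced below, ρ_m s.
s = t ρ_ice / ρ_m = 3.12 km × 913/3280 = 0.868 km.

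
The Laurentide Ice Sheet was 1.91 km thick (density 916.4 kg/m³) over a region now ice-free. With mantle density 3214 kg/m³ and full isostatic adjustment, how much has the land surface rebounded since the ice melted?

Removing the load lets mantle flow back in; uplift u satisfies ρ_ice t = ρ_m u.
u = t ρ_ice/ρ_m = 1.91 km × 916.4/3214 = 0.545 km.

0.545 km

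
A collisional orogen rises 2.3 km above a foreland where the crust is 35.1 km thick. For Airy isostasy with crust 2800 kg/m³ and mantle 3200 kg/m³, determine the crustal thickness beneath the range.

53.5 km

Root depth r = h ρ_c / (ρ_m − ρ_c) = 2.3 km × 2800 / 400 = 16.1 km.
Total thickness = T + h + r = 35.1 km + 2.3 km + 16.1 km = 53.5 km.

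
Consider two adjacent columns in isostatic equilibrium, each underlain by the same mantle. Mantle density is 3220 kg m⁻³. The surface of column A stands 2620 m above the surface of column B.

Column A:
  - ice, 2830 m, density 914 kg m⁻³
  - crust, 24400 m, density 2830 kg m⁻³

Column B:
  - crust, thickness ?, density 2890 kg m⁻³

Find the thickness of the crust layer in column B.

23000 m

Take the compensation level at the base of the deeper column (depth z_c below the surface of column A) and equate Σ ρ_i t_i down to z_c; mantle fills any gap and the z_c terms cancel.
Column A: 2830×914 + 24400×2830 + (z_c − 27230)×3220
Column B: 2620×0 + x×2890 + (z_c − 2620 − 0 − x)×3220
The z_c×3220 term appears on both sides and cancels. Collect the known terms of each column as K = Σ(ρt)_known − 3220 × (depth of known layers): K_A = 71638620 − 3220×27230 = −16041980; K_B = 0 − 3220×(2620 + 0) = −8436400.
Balance: K_A = K_B − x×(3220 − 2890), so x = (K_B − K_A)/(3220 − 2890) = 7605580/330 = 23000 m.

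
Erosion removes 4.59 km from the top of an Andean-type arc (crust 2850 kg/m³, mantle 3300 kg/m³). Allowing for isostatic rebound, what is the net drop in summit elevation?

Rebound u = e ρ_c/ρ_m = 4.59 km × 2850/3300 = 3.964 km.
Net surface drop = e − u = 4.59 km − 3.964 km = e (ρ_m − ρ_c)/ρ_m = 0.626 km.

0.626 km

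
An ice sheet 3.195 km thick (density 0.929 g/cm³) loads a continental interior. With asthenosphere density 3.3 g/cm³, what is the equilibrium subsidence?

In Airy isostatic equilibrium: the ice load ρ_ice t is balanced by mantle displaced below, ρ_m s.
s = t ρ_ice / ρ_m = 3.195 km × 0.929/3.3 = 0.899 km.

0.899 km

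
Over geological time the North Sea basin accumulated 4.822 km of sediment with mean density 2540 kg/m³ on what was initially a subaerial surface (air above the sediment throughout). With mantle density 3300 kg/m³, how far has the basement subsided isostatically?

Subaerial load: s = t ρ_sed / ρ_m = 4.822 km × 2540/3300 = 3.71 km.

3.71 km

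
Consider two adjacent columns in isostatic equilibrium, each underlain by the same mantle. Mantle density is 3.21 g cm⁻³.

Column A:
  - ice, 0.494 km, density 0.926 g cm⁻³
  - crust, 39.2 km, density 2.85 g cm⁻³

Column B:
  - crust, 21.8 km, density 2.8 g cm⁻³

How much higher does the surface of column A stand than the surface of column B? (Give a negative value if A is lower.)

For any compensation level in the mantle, the mantle terms cancel and isostasy reduces to e = (Σt_A − Σt_B) − (Σ(ρt)_A − Σ(ρt)_B) / ρ_m.
Σt_A = 39.694 km; Σt_B = 21.8 km; Σ(ρt)_A = 112.177444; Σ(ρt)_B = 61.04 (in km·g cm⁻³).
e = (39.694 − 21.8) − (112.177444 − 61.04) / 3.21 = 1.96 km.

1.96 km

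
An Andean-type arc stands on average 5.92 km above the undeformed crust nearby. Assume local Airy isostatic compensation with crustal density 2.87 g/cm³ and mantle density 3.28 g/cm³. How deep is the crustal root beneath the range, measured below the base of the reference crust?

Equating mass per unit area of the two columns: the weight of the topography is balanced by the buoyancy of the root, ρ_c h = (ρ_m − ρ_c) r.
r = h · ρ_c / (ρ_m − ρ_c) = 5.92 km × 2.87 / (3.28 − 2.87) = 41.4 km.

41.4 km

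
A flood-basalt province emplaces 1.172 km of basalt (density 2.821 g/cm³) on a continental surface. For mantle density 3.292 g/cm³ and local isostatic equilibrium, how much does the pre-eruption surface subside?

Subaerial loading: s = t ρ_load / ρ_m.
s = 1.172 km × 2.821/3.292 = 1 km.

1 km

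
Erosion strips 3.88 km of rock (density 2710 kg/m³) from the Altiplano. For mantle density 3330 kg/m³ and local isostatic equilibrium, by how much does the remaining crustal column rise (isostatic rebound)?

3.16 km

Unloading: uplift u = e ρ_c/ρ_m = 3.88 km × 2710/3330 = 3.16 km.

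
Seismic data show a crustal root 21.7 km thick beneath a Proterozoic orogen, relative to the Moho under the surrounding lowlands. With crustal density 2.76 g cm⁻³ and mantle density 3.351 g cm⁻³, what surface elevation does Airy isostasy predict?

Equating mass per unit area of the two columns: ρ_c h = (ρ_m − ρ_c) r.
h = r (ρ_m − ρ_c) / ρ_c = 21.7 km × (3.351 − 2.76) / 2.76 = 4.65 km.

4.65 km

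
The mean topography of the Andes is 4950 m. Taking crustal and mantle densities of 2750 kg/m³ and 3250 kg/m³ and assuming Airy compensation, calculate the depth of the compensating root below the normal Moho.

Isostatic balance requires: the weight of the topography is balanced by the buoyancy of the root, ρ_c h = (ρ_m − ρ_c) r.
r = h · ρ_c / (ρ_m − ρ_c) = 4950 m × 2750 / (3250 − 2750) = 27200 m.

27200 m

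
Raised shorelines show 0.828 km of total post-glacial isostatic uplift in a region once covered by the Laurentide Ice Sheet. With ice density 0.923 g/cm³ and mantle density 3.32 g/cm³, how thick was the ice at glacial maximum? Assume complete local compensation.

2.98 km

u = t ρ_ice/ρ_m → t = u ρ_m/ρ_ice = 0.828 km × 3.32/0.923 = 2.98 km.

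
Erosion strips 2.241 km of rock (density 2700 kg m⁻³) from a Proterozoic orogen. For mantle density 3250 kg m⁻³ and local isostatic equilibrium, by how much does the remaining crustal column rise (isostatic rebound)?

Unloading: uplift u = e ρ_c/ρ_m = 2.241 km × 2700/3250 = 1.86 km.

1.86 km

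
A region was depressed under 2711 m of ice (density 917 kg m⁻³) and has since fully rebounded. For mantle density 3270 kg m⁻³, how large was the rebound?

760 m

Removing the load lets mantle flow back in; uplift u satisfies ρ_ice t = ρ_m u.
u = t ρ_ice/ρ_m = 2711 m × 917/3270 = 760 m.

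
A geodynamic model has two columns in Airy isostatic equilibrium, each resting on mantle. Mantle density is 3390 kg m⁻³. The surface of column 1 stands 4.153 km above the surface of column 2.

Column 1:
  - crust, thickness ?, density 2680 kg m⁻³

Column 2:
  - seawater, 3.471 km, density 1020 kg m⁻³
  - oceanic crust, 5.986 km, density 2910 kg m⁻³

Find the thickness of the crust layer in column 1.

35.5 km

Take the compensation level at the base of the deeper column (depth z_c below the surface of column 1) and equate Σ ρ_i t_i down to z_c; mantle fills any gap and the z_c terms cancel.
Column 1: x×2680 + (z_c − 0 − x)×3390
Column 2: 4.153×0 + 3.471×1020 + 5.986×2910 + (z_c − 4.153 − 9.457)×3390
The z_c×3390 term appears on both sides and cancels. Collect the known terms of each column as K = Σ(ρt)_known − 3390 × (depth of known layers): K_1 = 0 − 3390×0 = 0; K_2 = 20959.68 − 3390×(4.153 + 9.457) = −25178.22.
Balance: K_1 − x×(3390 − 2680) = K_2, so x = (K_1 − K_2)/(3390 − 2680) = 25178.2/710 = 35.5 km.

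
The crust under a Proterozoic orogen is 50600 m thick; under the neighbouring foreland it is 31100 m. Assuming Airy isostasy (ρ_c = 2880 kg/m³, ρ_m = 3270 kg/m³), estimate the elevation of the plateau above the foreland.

2330 m

Excess crust Δ = 50600 m − 31100 m = 19500 m, split between elevation h and root r with h + r = Δ.
Airy balance ρ_c h = (ρ_m − ρ_c) r gives r = h ρ_c/(ρ_m − ρ_c), so h (1 + ρ_c/(ρ_m − ρ_c)) = Δ, i.e. h = Δ (ρ_m − ρ_c)/ρ_m.
h = 19500 m × 390/3270 = 2330 m.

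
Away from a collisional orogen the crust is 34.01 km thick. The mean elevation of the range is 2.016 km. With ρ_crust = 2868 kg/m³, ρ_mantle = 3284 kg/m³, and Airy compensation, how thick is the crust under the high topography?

Root depth r = h ρ_c / (ρ_m − ρ_c) = 2.016 km × 2868 / 416 = 13.9 km.
Total thickness = T + h + r = 34.01 km + 2.016 km + 13.9 km = 49.9 km.

49.9 km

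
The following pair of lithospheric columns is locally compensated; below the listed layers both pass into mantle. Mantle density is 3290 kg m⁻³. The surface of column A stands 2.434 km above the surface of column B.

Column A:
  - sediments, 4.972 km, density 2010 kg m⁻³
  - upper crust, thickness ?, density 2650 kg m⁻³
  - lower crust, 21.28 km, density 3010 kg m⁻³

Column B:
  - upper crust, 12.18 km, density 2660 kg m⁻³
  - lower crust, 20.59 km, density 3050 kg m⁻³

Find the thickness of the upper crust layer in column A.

Take the compensation level at the base of the deeper column (depth z_c below the surface of column A) and equate Σ ρ_i t_i down to z_c; mantle fills any gap and the z_c terms cancel.
Column A: 4.972×2010 + x×2650 + 21.28×3010 + (z_c − 26.252 − x)×3290
Column B: 2.434×0 + 12.18×2660 + 20.59×3050 + (z_c − 2.434 − 32.77)×3290
The z_c×3290 term appears on both sides and cancels. Collect the known terms of each column as K = Σ(ρt)_known − 3290 × (depth of known layers): K_A = 74046.52 − 3290×26.252 = −12322.56; K_B = 95198.3 − 3290×(2.434 + 32.77) = −20622.86.
Balance: K_A − x×(3290 − 2650) = K_B, so x = (K_A − K_B)/(3290 − 2650) = 8300.3/640 = 13 km.

13 km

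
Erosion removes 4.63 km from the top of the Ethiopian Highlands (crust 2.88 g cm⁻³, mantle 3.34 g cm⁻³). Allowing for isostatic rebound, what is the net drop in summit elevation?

Rebound u = e ρ_c/ρ_m = 4.63 km × 2.88/3.34 = 3.992 km.
Net surface drop = e − u = 4.63 km − 3.992 km = e (ρ_m − ρ_c)/ρ_m = 0.638 km.

0.638 km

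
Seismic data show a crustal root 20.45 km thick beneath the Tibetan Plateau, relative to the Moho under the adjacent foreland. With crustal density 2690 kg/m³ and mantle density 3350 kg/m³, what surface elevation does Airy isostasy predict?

Isostatic balance requires: ρ_c h = (ρ_m − ρ_c) r.
h = r (ρ_m − ρ_c) / ρ_c = 20.45 km × (3350 − 2690) / 2690 = 5.02 km.

5.02 km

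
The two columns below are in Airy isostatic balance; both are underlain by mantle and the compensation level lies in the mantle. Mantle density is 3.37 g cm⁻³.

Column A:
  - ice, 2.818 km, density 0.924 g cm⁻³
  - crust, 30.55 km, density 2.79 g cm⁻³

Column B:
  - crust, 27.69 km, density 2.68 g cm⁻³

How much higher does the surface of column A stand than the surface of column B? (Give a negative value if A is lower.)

For any compensation level in the mantle, the mantle terms cancel and isostasy reduces to e = (Σt_A − Σt_B) − (Σ(ρt)_A − Σ(ρt)_B) / ρ_m.
Σt_A = 33.368 km; Σt_B = 27.69 km; Σ(ρt)_A = 87.838332; Σ(ρt)_B = 74.2092 (in km·g cm⁻³).
e = (33.368 − 27.69) − (87.838332 − 74.2092) / 3.37 = 1.63 km.

1.63 km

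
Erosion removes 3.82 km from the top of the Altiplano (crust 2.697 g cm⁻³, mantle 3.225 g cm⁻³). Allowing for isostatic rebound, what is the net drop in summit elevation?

0.625 km

Rebound u = e ρ_c/ρ_m = 3.82 km × 2.697/3.225 = 3.195 km.
Net surface drop = e − u = 3.82 km − 3.195 km = e (ρ_m − ρ_c)/ρ_m = 0.625 km.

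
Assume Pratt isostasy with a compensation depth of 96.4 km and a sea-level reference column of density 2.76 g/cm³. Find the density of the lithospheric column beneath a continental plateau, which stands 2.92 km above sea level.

Pratt balance: ρ_ref D = ρ (D + h).
ρ = ρ_ref D/(D + h) = 2.76 × 96.4 km/(96.4 km + 2.92 km) = 2.68 g/cm³.

2.68 g/cm³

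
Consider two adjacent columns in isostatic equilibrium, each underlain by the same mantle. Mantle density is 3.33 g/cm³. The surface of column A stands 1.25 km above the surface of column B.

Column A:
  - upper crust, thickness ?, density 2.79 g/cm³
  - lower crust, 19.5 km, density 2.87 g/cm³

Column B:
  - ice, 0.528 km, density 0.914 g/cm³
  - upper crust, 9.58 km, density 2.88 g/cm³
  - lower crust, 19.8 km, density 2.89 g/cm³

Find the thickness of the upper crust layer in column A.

17.6 km

Take the compensation level at the base of the deeper column (depth z_c below the surface of column A) and equate Σ ρ_i t_i down to z_c; mantle fills any gap and the z_c terms cancel.
Column A: x×2.79 + 19.5×2.87 + (z_c − 19.5 − x)×3.33
Column B: 1.25×0 + 0.528×0.914 + 9.58×2.88 + 19.8×2.89 + (z_c − 1.25 − 29.908)×3.33
The z_c×3.33 term appears on both sides and cancels. Collect the known terms of each column as K = Σ(ρt)_known − 3.33 × (depth of known layers): K_A = 55.965 − 3.33×19.5 = −8.97; K_B = 85.294992 − 3.33×(1.25 + 29.908) = −18.461148.
Balance: K_A − x×(3.33 − 2.79) = K_B, so x = (K_A − K_B)/(3.33 − 2.79) = 9.49115/0.54 = 17.6 km.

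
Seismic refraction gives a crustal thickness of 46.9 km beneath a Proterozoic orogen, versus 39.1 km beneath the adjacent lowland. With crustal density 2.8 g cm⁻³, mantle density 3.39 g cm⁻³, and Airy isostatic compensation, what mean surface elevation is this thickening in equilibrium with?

1.36 km

Excess crust Δ = 46.9 km − 39.1 km = 7.8 km, split between elevation h and root r with h + r = Δ.
Airy balance ρ_c h = (ρ_m − ρ_c) r gives r = h ρ_c/(ρ_m − ρ_c), so h (1 + ρ_c/(ρ_m − ρ_c)) = Δ, i.e. h = Δ (ρ_m − ρ_c)/ρ_m.
h = 7.8 km × 0.59/3.39 = 1.36 km.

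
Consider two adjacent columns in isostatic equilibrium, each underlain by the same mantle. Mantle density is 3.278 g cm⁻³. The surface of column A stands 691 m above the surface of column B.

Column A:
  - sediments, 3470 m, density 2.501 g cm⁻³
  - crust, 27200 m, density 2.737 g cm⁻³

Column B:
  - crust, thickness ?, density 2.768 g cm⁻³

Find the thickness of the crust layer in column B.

29700 m

Take the compensation level at the base of the deeper column (depth z_c below the surface of column A) and equate Σ ρ_i t_i down to z_c; mantle fills any gap and the z_c terms cancel.
Column A: 3470×2.501 + 27200×2.737 + (z_c − 30670)×3.278
Column B: 691×0 + x×2.768 + (z_c − 691 − 0 − x)×3.278
The z_c×3.278 term appears on both sides and cancels. Collect the known terms of each column as K = Σ(ρt)_known − 3.278 × (depth of known layers): K_A = 83124.87 − 3.278×30670 = −17411.39; K_B = 0 − 3.278×(691 + 0) = −2265.098.
Balance: K_A = K_B − x×(3.278 − 2.768), so x = (K_B − K_A)/(3.278 − 2.768) = 15146.3/0.51 = 29700 m.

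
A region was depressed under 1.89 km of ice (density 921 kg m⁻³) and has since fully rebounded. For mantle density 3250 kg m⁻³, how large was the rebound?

0.536 km

Removing the load lets mantle flow back in; uplift u satisfies ρ_ice t = ρ_m u.
u = t ρ_ice/ρ_m = 1.89 km × 921/3250 = 0.536 km.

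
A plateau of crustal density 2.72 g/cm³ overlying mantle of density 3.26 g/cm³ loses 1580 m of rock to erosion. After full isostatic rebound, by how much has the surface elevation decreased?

262 m

Rebound u = e ρ_c/ρ_m = 1580 m × 2.72/3.26 = 1318 m.
Net surface drop = e − u = 1580 m − 1318 m = e (ρ_m − ρ_c)/ρ_m = 262 m.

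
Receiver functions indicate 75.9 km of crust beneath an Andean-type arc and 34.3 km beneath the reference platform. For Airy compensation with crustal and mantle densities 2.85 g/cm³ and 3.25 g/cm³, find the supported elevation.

5.12 km

Excess crust Δ = 75.9 km − 34.3 km = 41.6 km, split between elevation h and root r with h + r = Δ.
Airy balance ρ_c h = (ρ_m − ρ_c) r gives r = h ρ_c/(ρ_m − ρ_c), so h (1 + ρ_c/(ρ_m − ρ_c)) = Δ, i.e. h = Δ (ρ_m − ρ_c)/ρ_m.
h = 41.6 km × 0.4/3.25 = 5.12 km.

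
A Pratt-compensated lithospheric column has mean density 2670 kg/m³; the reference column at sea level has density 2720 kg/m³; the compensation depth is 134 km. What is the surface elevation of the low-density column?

2.51 km

ρ_ref D = ρ (D + h) → h = D (ρ_ref − ρ)/ρ.
h = 134 km × (2720 − 2670)/2670 = 2.51 km.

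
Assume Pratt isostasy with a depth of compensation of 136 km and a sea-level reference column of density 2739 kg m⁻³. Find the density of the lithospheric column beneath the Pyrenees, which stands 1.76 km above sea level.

Pratt balance: ρ_ref D = ρ (D + h).
ρ = ρ_ref D/(D + h) = 2739 × 136 km/(136 km + 1.76 km) = 2700 kg m⁻³.

2700 kg m⁻³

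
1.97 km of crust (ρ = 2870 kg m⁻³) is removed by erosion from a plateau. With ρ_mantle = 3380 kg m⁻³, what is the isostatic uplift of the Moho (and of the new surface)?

1.67 km

Unloading: uplift u = e ρ_c/ρ_m = 1.97 km × 2870/3380 = 1.67 km.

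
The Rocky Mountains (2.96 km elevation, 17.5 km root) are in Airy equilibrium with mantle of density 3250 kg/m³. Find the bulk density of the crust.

ρ_c h = (ρ_m − ρ_c) r → ρ_c (h + r) = ρ_m r → ρ_c = ρ_m r / (h + r).
ρ_c = 3250 × 17.5 km / (2.96 km + 17.5 km) = 2780 kg/m³.

2780 kg/m³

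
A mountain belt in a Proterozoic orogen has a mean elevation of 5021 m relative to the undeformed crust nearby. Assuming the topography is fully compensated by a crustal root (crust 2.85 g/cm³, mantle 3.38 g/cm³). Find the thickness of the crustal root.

Equating mass per unit area of the two columns: the weight of the topography is balanced by the buoyancy of the root, ρ_c h = (ρ_m − ρ_c) r.
r = h · ρ_c / (ρ_m − ρ_c) = 5021 m × 2.85 / (3.38 − 2.85) = 27000 m.

27000 m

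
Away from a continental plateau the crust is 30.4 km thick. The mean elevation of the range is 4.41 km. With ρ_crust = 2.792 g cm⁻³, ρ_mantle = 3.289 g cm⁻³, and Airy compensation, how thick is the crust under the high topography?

Root depth r = h ρ_c / (ρ_m − ρ_c) = 4.41 km × 2.792 / 0.497 = 24.77 km.
Total thickness = T + h + r = 30.4 km + 4.41 km + 24.77 km = 59.6 km.

59.6 km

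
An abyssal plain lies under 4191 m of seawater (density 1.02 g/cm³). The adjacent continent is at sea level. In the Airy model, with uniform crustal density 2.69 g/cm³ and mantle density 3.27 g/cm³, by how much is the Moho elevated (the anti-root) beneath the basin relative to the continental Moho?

For local isostatic compensation: replacing crust with seawater at the top is compensated by replacing crust with mantle at the base: d (ρ_c − ρ_w) = a (ρ_m − ρ_c).
a = d (ρ_c − ρ_w)/(ρ_m − ρ_c) = 4191 m × 1.67/0.58 = 12100 m.

12100 m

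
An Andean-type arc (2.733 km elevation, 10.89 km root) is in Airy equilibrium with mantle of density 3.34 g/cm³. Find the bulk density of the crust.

ρ_c h = (ρ_m − ρ_c) r → ρ_c (h + r) = ρ_m r → ρ_c = ρ_m r / (h + r).
ρ_c = 3.34 × 10.89 km / (2.733 km + 10.89 km) = 2.67 g/cm³.

2.67 g/cm³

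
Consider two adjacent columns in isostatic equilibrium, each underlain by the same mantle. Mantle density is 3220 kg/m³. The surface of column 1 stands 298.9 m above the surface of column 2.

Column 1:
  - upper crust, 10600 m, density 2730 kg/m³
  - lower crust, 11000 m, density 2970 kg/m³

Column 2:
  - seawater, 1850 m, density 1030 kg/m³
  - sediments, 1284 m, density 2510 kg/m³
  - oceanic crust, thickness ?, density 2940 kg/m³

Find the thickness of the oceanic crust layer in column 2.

7210 m

Take the compensation level at the base of the deeper column (depth z_c below the surface of column 1) and equate Σ ρ_i t_i down to z_c; mantle fills any gap and the z_c terms cancel.
Column 1: 10600×2730 + 11000×2970 + (z_c − 21600)×3220
Column 2: 298.9×0 + 1850×1030 + 1284×2510 + x×2940 + (z_c − 298.9 − 3134 − x)×3220
The z_c×3220 term appears on both sides and cancels. Collect the known terms of each column as K = Σ(ρt)_known − 3220 × (depth of known layers): K_1 = 61608000 − 3220×21600 = −7944000; K_2 = 5128340 − 3220×(298.9 + 3134) = −5925598.
Balance: K_1 = K_2 − x×(3220 − 2940), so x = (K_2 − K_1)/(3220 − 2940) = 2018400/280 = 7210 m.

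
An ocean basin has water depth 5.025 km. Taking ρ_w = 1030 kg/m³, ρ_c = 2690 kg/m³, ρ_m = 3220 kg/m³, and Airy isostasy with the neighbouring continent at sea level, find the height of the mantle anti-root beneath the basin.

By Archimedes' principle applied to the lithosphere: replacing crust with seawater at the top is compensated by replacing crust with mantle at the base: d (ρ_c − ρ_w) = a (ρ_m − ρ_c).
a = d (ρ_c − ρ_w)/(ρ_m − ρ_c) = 5.025 km × 1660/530 = 15.7 km.

15.7 km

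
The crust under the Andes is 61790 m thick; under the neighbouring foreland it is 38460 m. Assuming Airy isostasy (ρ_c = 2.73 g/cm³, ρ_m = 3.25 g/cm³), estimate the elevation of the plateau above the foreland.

Excess crust Δ = 61790 m − 38460 m = 23330 m, split between elevation h and root r with h + r = Δ.
Airy balance ρ_c h = (ρ_m − ρ_c) r gives r = h ρ_c/(ρ_m − ρ_c), so h (1 + ρ_c/(ρ_m − ρ_c)) = Δ, i.e. h = Δ (ρ_m − ρ_c)/ρ_m.
h = 23330 m × 0.52/3.25 = 3730 m.

3730 m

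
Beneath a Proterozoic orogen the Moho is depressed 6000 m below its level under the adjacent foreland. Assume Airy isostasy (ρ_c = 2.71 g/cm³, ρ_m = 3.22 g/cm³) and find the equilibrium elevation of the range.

By Archimedes' principle applied to the lithosphere: ρ_c h = (ρ_m − ρ_c) r.
h = r (ρ_m − ρ_c) / ρ_c = 6000 m × (3.22 − 2.71) / 2.71 = 1130 m.

1130 m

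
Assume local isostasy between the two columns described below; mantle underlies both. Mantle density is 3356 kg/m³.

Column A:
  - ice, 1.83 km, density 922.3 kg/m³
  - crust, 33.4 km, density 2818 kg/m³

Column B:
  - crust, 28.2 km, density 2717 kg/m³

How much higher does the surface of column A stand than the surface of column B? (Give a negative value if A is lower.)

1.31 km

For any compensation level in the mantle, the mantle terms cancel and isostasy reduces to e = (Σt_A − Σt_B) − (Σ(ρt)_A − Σ(ρt)_B) / ρ_m.
Σt_A = 35.23 km; Σt_B = 28.2 km; Σ(ρt)_A = 95809.009; Σ(ρt)_B = 76619.4 (in km·kg/m³).
e = (35.23 − 28.2) − (95809.009 − 76619.4) / 3356 = 1.31 km.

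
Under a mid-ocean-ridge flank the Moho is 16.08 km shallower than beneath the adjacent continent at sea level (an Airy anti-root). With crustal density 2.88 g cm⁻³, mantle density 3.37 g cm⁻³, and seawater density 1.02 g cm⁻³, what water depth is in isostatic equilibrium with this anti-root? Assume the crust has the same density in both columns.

4.24 km

Replacing a thickness d of crust by seawater at the top must be balanced by replacing crust with mantle at the base: d (ρ_c − ρ_w) = a (ρ_m − ρ_c).
d = a (ρ_m − ρ_c)/(ρ_c − ρ_w) = 16.08 km × 0.49/1.86 = 4.24 km.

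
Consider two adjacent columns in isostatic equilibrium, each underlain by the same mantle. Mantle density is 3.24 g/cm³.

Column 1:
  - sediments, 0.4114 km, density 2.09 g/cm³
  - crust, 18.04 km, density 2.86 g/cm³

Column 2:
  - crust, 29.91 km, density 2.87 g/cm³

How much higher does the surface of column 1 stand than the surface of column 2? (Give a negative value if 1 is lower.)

−1.15 km

For any compensation level in the mantle, the mantle terms cancel and isostasy reduces to e = (Σt_1 − Σt_2) − (Σ(ρt)_1 − Σ(ρt)_2) / ρ_m.
Σt_1 = 18.4514 km; Σt_2 = 29.91 km; Σ(ρt)_1 = 52.454226; Σ(ρt)_2 = 85.8417 (in km·g/cm³).
e = (18.4514 − 29.91) − (52.454226 − 85.8417) / 3.24 = −1.15 km.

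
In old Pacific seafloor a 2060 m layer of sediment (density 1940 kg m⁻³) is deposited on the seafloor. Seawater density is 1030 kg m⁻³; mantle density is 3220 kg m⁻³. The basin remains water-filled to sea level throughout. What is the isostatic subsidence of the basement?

856 m

Submarine loading: the sediment displaces seawater, and the subsidence is in turn flooded, so s (ρ_m − ρ_w) = t (ρ_sed − ρ_w).
s = 2060 m × (1940 − 1030) / (3220 − 1030) = 856 m.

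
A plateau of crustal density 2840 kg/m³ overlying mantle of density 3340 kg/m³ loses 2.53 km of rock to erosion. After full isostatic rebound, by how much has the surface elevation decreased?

0.379 km

Rebound u = e ρ_c/ρ_m = 2.53 km × 2840/3340 = 2.151 km.
Net surface drop = e − u = 2.53 km − 2.151 km = e (ρ_m − ρ_c)/ρ_m = 0.379 km.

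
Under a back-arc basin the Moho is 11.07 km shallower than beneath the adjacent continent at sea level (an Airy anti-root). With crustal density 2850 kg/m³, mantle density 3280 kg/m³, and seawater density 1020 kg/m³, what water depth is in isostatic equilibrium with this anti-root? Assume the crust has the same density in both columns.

Replacing a thickness d of crust by seawater at the top must be balanced by replacing crust with mantle at the base: d (ρ_c − ρ_w) = a (ρ_m − ρ_c).
d = a (ρ_m − ρ_c)/(ρ_c − ρ_w) = 11.07 km × 430/1830 = 2.6 km.

2.6 km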